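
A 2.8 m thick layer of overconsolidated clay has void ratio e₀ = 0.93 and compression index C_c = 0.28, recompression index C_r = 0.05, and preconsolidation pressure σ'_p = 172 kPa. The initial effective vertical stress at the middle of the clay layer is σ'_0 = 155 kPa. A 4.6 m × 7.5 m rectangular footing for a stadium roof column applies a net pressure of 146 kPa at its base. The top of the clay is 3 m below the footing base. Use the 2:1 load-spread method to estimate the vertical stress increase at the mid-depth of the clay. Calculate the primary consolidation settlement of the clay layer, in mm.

Mid-depth of clay below the footing base: z = 3 + 2.8/2 = 4.4 m.
Stress increase at mid-clay by the 2:1 spreading method:
Δσ = qBL/((B+z)(L+z)) = 146×4.6×7.5/((4.6+4.4)(7.5+4.4)) = 47.031 kPa
Final effective stress: σ'_f = 155 + 47.031 = 202.03 kPa.
σ'_f = 202.03 > σ'_p = 172 kPa, so the stress path crosses the preconsolidation pressure — recompression up to σ'_p, then virgin compression beyond:
S_c = H/(1+e₀)·[C_r·log₁₀(σ'_p/σ'_0) + C_c·log₁₀(σ'_f/σ'_p)]
    = 2.8/1.93 × [0.05×log₁₀(172/155) + 0.28×log₁₀(202.03/172)]
    = 1.4508 × [0.0022598 + 0.019568] = 0.03167 m

S_c ≈ 31.7 mm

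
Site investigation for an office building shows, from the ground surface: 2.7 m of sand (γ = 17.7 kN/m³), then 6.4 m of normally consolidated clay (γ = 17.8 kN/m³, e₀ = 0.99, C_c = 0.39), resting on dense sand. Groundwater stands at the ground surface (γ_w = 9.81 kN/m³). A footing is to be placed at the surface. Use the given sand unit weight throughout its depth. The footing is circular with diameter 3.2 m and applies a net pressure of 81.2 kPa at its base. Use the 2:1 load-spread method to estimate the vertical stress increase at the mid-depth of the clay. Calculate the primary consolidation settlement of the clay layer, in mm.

Mid-depth of clay below the ground surface: z = 2.7 + 6.4/2 = 5.9 m.
Total vertical stress at mid-clay: σ_v = 17.7×2.7 + 17.8×3.2 = 104.75 kPa.
Pore pressure: u = 9.81×(5.9 − 0) = 57.879 kPa.
Initial effective stress: σ'_0 = σ_v − u = 104.75 − 57.879 = 46.871 kPa.
Stress increase at mid-clay by the 2:1 spreading method:
Δσ ≈ qD²/(D+z)² = 81.2×3.2²/(3.2+5.9)² = 10.041 kPa
Final effective stress: σ'_f = σ'_0 + Δσ = 46.871 + 10.041 = 56.912 kPa.
Normally consolidated clay, so the full stress increment lies on the virgin compression line:
S_c = C_c·H/(1+e₀)·log₁₀(σ'_f/σ'_0) = 0.39×6.4/(1+0.99)×log₁₀(56.912/46.871)
    = 1.2543 × 0.0843 = 0.1057 m

S_c ≈ 106 mm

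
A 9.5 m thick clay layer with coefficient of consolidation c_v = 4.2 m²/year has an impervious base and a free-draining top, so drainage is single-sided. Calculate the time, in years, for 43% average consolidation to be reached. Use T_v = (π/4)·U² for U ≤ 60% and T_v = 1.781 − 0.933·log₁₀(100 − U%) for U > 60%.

Drainage path length: H_d = H = 9.5 m (single drainage).
U ≤ 60%: T_v = (π/4)·U² = (π/4)×0.43² = 0.14522.
t = T_v·H_d²/c_v = 0.14522×9.5²/4.2 = 3.121 years.

t ≈ 3.12 years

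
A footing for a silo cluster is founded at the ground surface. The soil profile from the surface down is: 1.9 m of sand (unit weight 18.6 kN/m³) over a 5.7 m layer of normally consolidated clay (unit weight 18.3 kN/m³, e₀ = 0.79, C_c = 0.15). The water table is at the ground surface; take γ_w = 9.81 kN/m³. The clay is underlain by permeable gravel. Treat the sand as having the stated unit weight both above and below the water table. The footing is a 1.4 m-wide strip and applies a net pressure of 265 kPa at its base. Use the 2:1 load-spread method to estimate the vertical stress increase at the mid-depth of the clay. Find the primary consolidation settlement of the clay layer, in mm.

Mid-depth of clay below the ground surface: z = 1.9 + 5.7/2 = 4.75 m.
Total vertical stress at mid-clay: σ_v = 18.6×1.9 + 18.3×2.85 = 87.495 kPa.
Pore pressure: u = 9.81×(4.75 − 0) = 46.598 kPa.
Initial effective stress: σ'_0 = σ_v − u = 87.495 − 46.598 = 40.897 kPa.
Stress increase at mid-clay by the 2:1 spreading method:
Δσ = qB/(B+z) = 265×1.4/(1.4+4.75) = 60.325 kPa
Final effective stress: σ'_f = σ'_0 + Δσ = 40.897 + 60.325 = 101.22 kPa.
Normally consolidated clay, so the full stress increment lies on the virgin compression line:
S_c = C_c·H/(1+e₀)·log₁₀(σ'_f/σ'_0) = 0.15×5.7/(1+0.79)×log₁₀(101.22/40.897)
    = 0.47765 × 0.39357 = 0.188 m

S_c ≈ 188 mm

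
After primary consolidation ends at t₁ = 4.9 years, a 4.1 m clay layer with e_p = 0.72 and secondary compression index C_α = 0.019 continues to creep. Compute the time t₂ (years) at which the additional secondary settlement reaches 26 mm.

S_s = C_α·H/(1+e_p)·log₁₀(t₂/t₁) ⇒ log₁₀(t₂/t₁) = S_s·(1+e_p)/(C_α·H).
log₁₀(t₂/t₁) = 0.026 × (1+0.72) / (0.019×4.1) = 0.5741
t₂ = t₁ × 10^0.5741 = 4.9 × 3.75 = 18.38 years

t₂ ≈ 18.4 years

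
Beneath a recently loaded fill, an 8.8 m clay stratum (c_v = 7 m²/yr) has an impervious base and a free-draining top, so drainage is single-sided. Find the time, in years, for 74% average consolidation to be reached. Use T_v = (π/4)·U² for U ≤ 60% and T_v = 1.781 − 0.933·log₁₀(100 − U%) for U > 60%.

t ≈ 5.1 years

Drainage path length: H_d = H = 8.8 m (single drainage).
U > 60%: T_v = 1.781 − 0.933·log₁₀(100 − 74) = 0.46083.
t = T_v·H_d²/c_v = 0.46083×8.8²/7 = 5.098 years.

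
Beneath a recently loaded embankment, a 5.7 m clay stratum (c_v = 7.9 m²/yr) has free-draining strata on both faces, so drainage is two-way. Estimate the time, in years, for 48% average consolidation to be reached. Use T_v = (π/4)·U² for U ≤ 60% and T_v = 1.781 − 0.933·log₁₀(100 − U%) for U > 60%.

Drainage path length: H_d = H/2 = 2.85 m (double drainage).
U ≤ 60%: T_v = (π/4)·U² = (π/4)×0.48² = 0.18096.
t = T_v·H_d²/c_v = 0.18096×2.85²/7.9 = 0.1861 years.

t ≈ 0.186 years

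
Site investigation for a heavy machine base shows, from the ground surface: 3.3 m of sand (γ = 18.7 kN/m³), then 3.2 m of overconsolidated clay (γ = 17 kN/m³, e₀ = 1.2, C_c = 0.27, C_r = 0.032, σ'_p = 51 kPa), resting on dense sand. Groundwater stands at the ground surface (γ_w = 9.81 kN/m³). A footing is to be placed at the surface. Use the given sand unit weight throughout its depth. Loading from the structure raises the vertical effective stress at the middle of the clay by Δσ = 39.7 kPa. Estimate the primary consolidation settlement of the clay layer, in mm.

Mid-depth of clay below the ground surface: z = 3.3 + 3.2/2 = 4.9 m.
Total vertical stress at mid-clay: σ_v = 18.7×3.3 + 17×1.6 = 88.91 kPa.
Pore pressure: u = 9.81×(4.9 − 0) = 48.069 kPa.
Initial effective stress: σ'_0 = σ_v − u = 88.91 − 48.069 = 40.841 kPa.
Final effective stress: σ'_f = 40.841 + 39.7 = 80.541 kPa.
σ'_f = 80.541 > σ'_p = 51 kPa, so the stress path crosses the preconsolidation pressure — recompression up to σ'_p, then virgin compression beyond:
S_c = H/(1+e₀)·[C_r·log₁₀(σ'_p/σ'_0) + C_c·log₁₀(σ'_f/σ'_p)]
    = 3.2/2.2 × [0.032×log₁₀(51/40.841) + 0.27×log₁₀(80.541/51)]
    = 1.4545 × [0.0030872 + 0.053581] = 0.08242 m

S_c ≈ 82.4 mm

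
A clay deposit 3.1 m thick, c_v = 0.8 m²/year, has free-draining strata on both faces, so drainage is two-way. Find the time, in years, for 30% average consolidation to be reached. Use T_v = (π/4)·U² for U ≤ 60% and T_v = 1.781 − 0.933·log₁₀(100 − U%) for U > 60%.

Drainage path length: H_d = H/2 = 1.55 m (double drainage).
U ≤ 60%: T_v = (π/4)·U² = (π/4)×0.3² = 0.070686.
t = T_v·H_d²/c_v = 0.070686×1.55²/0.8 = 0.2123 years.

t ≈ 0.212 years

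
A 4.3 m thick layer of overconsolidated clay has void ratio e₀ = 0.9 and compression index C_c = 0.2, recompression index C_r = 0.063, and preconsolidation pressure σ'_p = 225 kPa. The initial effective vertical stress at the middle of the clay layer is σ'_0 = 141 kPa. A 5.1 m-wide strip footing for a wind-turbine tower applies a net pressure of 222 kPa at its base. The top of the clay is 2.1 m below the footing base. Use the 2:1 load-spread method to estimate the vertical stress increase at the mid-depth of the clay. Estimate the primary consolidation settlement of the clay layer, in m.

S_c ≈ 0.0589 m

Mid-depth of clay below the footing base: z = 2.1 + 4.3/2 = 4.25 m.
Stress increase at mid-clay by the 2:1 spreading method:
Δσ = qB/(B+z) = 222×5.1/(5.1+4.25) = 121.09 kPa
Final effective stress: σ'_f = 141 + 121.09 = 262.09 kPa.
σ'_f = 262.09 > σ'_p = 225 kPa, so the stress path crosses the preconsolidation pressure — recompression up to σ'_p, then virgin compression beyond:
S_c = H/(1+e₀)·[C_r·log₁₀(σ'_p/σ'_0) + C_c·log₁₀(σ'_f/σ'_p)]
    = 4.3/1.9 × [0.063×log₁₀(225/141) + 0.2×log₁₀(262.09/225)]
    = 2.2632 × [0.012787 + 0.013254] = 0.05894 m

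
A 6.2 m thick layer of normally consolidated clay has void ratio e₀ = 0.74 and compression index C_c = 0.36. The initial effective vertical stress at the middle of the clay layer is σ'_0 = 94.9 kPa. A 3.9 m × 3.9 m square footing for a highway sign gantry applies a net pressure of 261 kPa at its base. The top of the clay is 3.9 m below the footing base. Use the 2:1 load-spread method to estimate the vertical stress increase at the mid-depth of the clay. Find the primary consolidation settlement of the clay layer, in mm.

Mid-depth of clay below the footing base: z = 3.9 + 6.2/2 = 7 m.
Stress increase at mid-clay by the 2:1 spreading method:
Δσ = qBL/((B+z)(L+z)) = 261×3.9×3.9/((3.9+7)(3.9+7)) = 33.413 kPa
Final effective stress: σ'_f = σ'_0 + Δσ = 94.9 + 33.413 = 128.31 kPa.
Normally consolidated clay, so the full stress increment lies on the virgin compression line:
S_c = C_c·H/(1+e₀)·log₁₀(σ'_f/σ'_0) = 0.36×6.2/(1+0.74)×log₁₀(128.31/94.9)
    = 1.2828 × 0.13099 = 0.168 m

S_c ≈ 168 mm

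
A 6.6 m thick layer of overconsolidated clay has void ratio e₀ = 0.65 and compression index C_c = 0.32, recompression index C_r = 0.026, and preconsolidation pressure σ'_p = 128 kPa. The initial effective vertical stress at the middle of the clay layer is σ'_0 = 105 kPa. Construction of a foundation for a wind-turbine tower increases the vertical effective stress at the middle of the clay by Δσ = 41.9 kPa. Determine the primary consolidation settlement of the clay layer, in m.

S_c ≈ 0.0855 m

Final effective stress: σ'_f = 105 + 41.9 = 146.9 kPa.
σ'_f = 146.9 > σ'_p = 128 kPa, so the stress path crosses the preconsolidation pressure — recompression up to σ'_p, then virgin compression beyond:
S_c = H/(1+e₀)·[C_r·log₁₀(σ'_p/σ'_0) + C_c·log₁₀(σ'_f/σ'_p)]
    = 6.6/1.65 × [0.026×log₁₀(128/105) + 0.32×log₁₀(146.9/128)]
    = 4 × [0.0022365 + 0.01914] = 0.08551 m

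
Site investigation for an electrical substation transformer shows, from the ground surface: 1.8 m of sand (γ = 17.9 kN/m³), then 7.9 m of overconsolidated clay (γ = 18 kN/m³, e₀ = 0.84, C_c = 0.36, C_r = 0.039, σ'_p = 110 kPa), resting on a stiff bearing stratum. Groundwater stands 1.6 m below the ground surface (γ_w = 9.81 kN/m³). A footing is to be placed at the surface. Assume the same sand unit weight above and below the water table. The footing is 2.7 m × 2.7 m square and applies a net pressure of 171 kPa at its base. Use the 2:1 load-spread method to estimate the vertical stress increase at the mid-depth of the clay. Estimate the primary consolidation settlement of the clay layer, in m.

S_c ≈ 0.0179 m

Mid-depth of clay below the ground surface: z = 1.8 + 7.9/2 = 5.75 m.
Total vertical stress at mid-clay: σ_v = 17.9×1.8 + 18×3.95 = 103.32 kPa.
Pore pressure: u = 9.81×(5.75 − 1.6) = 40.712 kPa.
Initial effective stress: σ'_0 = σ_v − u = 103.32 − 40.712 = 62.608 kPa.
Stress increase at mid-clay by the 2:1 spreading method:
Δσ = qBL/((B+z)(L+z)) = 171×2.7×2.7/((2.7+5.75)(2.7+5.75)) = 17.459 kPa
Final effective stress: σ'_f = 62.608 + 17.459 = 80.067 kPa.
σ'_f = 80.067 ≤ σ'_p = 110 kPa, so the clay remains overconsolidated and only the recompression index applies:
S_c = C_r·H/(1+e₀)·log₁₀(σ'_f/σ'_0) = 0.039×7.9/1.84×log₁₀(80.067/62.608)
    = 0.16745 × 0.10682 = 0.01789 m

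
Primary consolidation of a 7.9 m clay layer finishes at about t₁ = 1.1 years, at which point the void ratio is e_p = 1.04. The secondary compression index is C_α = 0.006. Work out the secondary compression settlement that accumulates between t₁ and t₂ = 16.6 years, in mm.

S_s ≈ 27.4 mm

Secondary compression: S_s = C_α·H/(1+e_p)·log₁₀(t₂/t₁)
S_s = 0.006×7.9/(1+1.04)×log₁₀(16.6/1.1)
    = 0.02324 × 1.179 = 0.02739 m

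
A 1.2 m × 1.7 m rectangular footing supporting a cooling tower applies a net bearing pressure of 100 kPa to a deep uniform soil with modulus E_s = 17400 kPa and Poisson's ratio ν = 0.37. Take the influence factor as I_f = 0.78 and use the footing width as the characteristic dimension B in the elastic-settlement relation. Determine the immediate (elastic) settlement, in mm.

Immediate (elastic) settlement: S_e = q·B·(1−ν²)/E_s · I_f.
S_e = 100 × 1.2 × (1 − 0.37²) / 17400 × 0.78
    = 100 × 1.2 × 0.8631 / 17400 × 0.78
    = 0.004643 m = 4.643 mm

S_e ≈ 4.64 mm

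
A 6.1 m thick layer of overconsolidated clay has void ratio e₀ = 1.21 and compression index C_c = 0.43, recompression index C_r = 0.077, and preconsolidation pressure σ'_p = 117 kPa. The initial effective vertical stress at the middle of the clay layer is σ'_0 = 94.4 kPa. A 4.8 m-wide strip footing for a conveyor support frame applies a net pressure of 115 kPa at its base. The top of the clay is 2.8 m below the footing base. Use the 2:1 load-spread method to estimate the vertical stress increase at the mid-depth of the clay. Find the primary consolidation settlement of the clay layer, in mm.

S_c ≈ 135 mm

Mid-depth of clay below the footing base: z = 2.8 + 6.1/2 = 5.85 m.
Stress increase at mid-clay by the 2:1 spreading method:
Δσ = qB/(B+z) = 115×4.8/(4.8+5.85) = 51.831 kPa
Final effective stress: σ'_f = 94.4 + 51.831 = 146.23 kPa.
σ'_f = 146.23 > σ'_p = 117 kPa, so the stress path crosses the preconsolidation pressure — recompression up to σ'_p, then virgin compression beyond:
S_c = H/(1+e₀)·[C_r·log₁₀(σ'_p/σ'_0) + C_c·log₁₀(σ'_f/σ'_p)]
    = 6.1/2.21 × [0.077×log₁₀(117/94.4) + 0.43×log₁₀(146.23/117)]
    = 2.7602 × [0.0071775 + 0.041646] = 0.1348 m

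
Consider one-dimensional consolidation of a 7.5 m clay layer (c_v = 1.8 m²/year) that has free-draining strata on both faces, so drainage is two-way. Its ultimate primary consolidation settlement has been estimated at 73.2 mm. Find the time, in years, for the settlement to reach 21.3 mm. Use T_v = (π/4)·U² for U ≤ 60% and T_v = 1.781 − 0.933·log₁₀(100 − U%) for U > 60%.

Drainage path length: H_d = H/2 = 3.75 m (double drainage).
U = S(t)/S_ult = 21.3/73.2 = 0.291.
U ≤ 60%: T_v = (π/4)·U² = (π/4)×0.29098² = 0.066501.
t = T_v·H_d²/c_v = 0.066501×3.75²/1.8 = 0.5195 years.

t ≈ 0.52 years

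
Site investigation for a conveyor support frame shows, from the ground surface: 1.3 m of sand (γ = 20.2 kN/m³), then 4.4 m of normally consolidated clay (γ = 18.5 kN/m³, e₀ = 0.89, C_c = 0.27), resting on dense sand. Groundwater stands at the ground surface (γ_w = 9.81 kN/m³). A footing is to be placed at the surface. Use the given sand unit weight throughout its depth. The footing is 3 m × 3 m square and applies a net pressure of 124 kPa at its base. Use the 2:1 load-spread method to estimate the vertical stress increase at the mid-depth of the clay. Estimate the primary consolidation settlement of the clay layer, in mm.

Mid-depth of clay below the ground surface: z = 1.3 + 4.4/2 = 3.5 m.
Total vertical stress at mid-clay: σ_v = 20.2×1.3 + 18.5×2.2 = 66.96 kPa.
Pore pressure: u = 9.81×(3.5 − 0) = 34.335 kPa.
Initial effective stress: σ'_0 = σ_v − u = 66.96 − 34.335 = 32.625 kPa.
Stress increase at mid-clay by the 2:1 spreading method:
Δσ = qBL/((B+z)(L+z)) = 124×3×3/((3+3.5)(3+3.5)) = 26.414 kPa
Final effective stress: σ'_f = σ'_0 + Δσ = 32.625 + 26.414 = 59.039 kPa.
Normally consolidated clay, so the full stress increment lies on the virgin compression line:
S_c = C_c·H/(1+e₀)·log₁₀(σ'_f/σ'_0) = 0.27×4.4/(1+0.89)×log₁₀(59.039/32.625)
    = 0.62857 × 0.25759 = 0.1619 m

S_c ≈ 162 mm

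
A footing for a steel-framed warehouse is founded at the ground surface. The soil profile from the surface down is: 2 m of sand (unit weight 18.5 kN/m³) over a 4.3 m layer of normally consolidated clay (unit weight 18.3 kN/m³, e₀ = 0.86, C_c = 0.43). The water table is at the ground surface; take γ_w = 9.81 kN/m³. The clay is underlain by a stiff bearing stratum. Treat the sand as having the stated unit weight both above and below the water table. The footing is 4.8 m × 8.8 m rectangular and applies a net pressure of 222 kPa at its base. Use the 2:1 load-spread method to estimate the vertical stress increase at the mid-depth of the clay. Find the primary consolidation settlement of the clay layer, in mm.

S_c ≈ 512 mm

Mid-depth of clay below the ground surface: z = 2 + 4.3/2 = 4.15 m.
Total vertical stress at mid-clay: σ_v = 18.5×2 + 18.3×2.15 = 76.345 kPa.
Pore pressure: u = 9.81×(4.15 − 0) = 40.712 kPa.
Initial effective stress: σ'_0 = σ_v − u = 76.345 − 40.712 = 35.633 kPa.
Stress increase at mid-clay by the 2:1 spreading method:
Δσ = qBL/((B+z)(L+z)) = 222×4.8×8.8/((4.8+4.15)(8.8+4.15)) = 80.907 kPa
Final effective stress: σ'_f = σ'_0 + Δσ = 35.633 + 80.907 = 116.54 kPa.
Normally consolidated clay, so the full stress increment lies on the virgin compression line:
S_c = C_c·H/(1+e₀)·log₁₀(σ'_f/σ'_0) = 0.43×4.3/(1+0.86)×log₁₀(116.54/35.633)
    = 0.99409 × 0.51462 = 0.5116 m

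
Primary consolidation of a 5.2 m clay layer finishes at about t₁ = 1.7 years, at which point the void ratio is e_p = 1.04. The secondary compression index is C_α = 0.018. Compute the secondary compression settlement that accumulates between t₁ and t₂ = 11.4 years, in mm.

Secondary compression: S_s = C_α·H/(1+e_p)·log₁₀(t₂/t₁)
S_s = 0.018×5.2/(1+1.04)×log₁₀(11.4/1.7)
    = 0.04588 × 0.8265 = 0.03792 m

S_s ≈ 37.9 mm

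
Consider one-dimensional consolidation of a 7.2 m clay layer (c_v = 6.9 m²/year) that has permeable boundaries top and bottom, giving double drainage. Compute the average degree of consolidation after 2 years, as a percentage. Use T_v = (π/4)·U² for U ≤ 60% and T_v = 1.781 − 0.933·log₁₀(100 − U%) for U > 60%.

Drainage path length: H_d = H/2 = 3.6 m (double drainage).
T_v = c_v·t/H_d² = 6.9×2/3.6² = 1.0648.
T_v = 1.0648 corresponds to the U > 60% branch:
U = 1 − 10^((1.781 − T_v)/0.933)/100 = 0.9414

U ≈ 94.1 %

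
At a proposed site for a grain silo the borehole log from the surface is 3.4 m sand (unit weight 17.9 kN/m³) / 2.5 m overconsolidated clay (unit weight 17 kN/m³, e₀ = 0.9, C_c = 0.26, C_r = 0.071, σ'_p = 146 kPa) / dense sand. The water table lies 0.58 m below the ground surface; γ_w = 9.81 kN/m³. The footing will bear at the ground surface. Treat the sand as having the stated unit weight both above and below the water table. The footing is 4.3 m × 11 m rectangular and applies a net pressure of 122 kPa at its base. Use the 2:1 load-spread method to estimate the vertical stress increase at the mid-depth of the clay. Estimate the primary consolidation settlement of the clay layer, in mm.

S_c ≈ 27.6 mm

Mid-depth of clay below the ground surface: z = 3.4 + 2.5/2 = 4.65 m.
Total vertical stress at mid-clay: σ_v = 17.9×3.4 + 17×1.25 = 82.11 kPa.
Pore pressure: u = 9.81×(4.65 − 0.58) = 39.927 kPa.
Initial effective stress: σ'_0 = σ_v − u = 82.11 − 39.927 = 42.183 kPa.
Stress increase at mid-clay by the 2:1 spreading method:
Δσ = qBL/((B+z)(L+z)) = 122×4.3×11/((4.3+4.65)(11+4.65)) = 41.199 kPa
Final effective stress: σ'_f = 42.183 + 41.199 = 83.382 kPa.
σ'_f = 83.382 ≤ σ'_p = 146 kPa, so the clay remains overconsolidated and only the recompression index applies:
S_c = C_r·H/(1+e₀)·log₁₀(σ'_f/σ'_0) = 0.071×2.5/1.9×log₁₀(83.382/42.183)
    = 0.093422 × 0.29593 = 0.02765 m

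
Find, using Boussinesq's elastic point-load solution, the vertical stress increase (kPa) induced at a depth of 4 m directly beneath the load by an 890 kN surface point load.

Boussinesq vertical stress below a point load on an elastic half-space:
Δσ_z = 3P/(2πz²) · [1 + (r/z)²]^(−5/2)
r/z = 0/4 = 0; [1+(r/z)²]^(−5/2) = 1.
Δσ_z = 3×890/(2π×4²) × 1 = 26.559 × 1 = 26.56 kPa

Δσ_z ≈ 26.6 kPa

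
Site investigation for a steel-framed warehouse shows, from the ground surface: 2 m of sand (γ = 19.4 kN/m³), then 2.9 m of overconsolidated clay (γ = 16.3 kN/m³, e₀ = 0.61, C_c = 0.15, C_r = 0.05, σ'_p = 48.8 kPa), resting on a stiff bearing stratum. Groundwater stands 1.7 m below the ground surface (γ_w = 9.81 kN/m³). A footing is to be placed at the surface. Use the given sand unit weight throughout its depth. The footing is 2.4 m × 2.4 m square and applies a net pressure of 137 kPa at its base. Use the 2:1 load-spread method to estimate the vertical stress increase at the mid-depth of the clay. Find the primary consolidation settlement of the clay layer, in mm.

Mid-depth of clay below the ground surface: z = 2 + 2.9/2 = 3.45 m.
Total vertical stress at mid-clay: σ_v = 19.4×2 + 16.3×1.45 = 62.435 kPa.
Pore pressure: u = 9.81×(3.45 − 1.7) = 17.168 kPa.
Initial effective stress: σ'_0 = σ_v − u = 62.435 − 17.168 = 45.267 kPa.
Stress increase at mid-clay by the 2:1 spreading method:
Δσ = qBL/((B+z)(L+z)) = 137×2.4×2.4/((2.4+3.45)(2.4+3.45)) = 23.059 kPa
Final effective stress: σ'_f = 45.267 + 23.059 = 68.326 kPa.
σ'_f = 68.326 > σ'_p = 48.8 kPa, so the stress path crosses the preconsolidation pressure — recompression up to σ'_p, then virgin compression beyond:
S_c = H/(1+e₀)·[C_r·log₁₀(σ'_p/σ'_0) + C_c·log₁₀(σ'_f/σ'_p)]
    = 2.9/1.61 × [0.05×log₁₀(48.8/45.267) + 0.15×log₁₀(68.326/48.8)]
    = 1.8012 × [0.0016319 + 0.021925] = 0.04243 m

S_c ≈ 42.4 mm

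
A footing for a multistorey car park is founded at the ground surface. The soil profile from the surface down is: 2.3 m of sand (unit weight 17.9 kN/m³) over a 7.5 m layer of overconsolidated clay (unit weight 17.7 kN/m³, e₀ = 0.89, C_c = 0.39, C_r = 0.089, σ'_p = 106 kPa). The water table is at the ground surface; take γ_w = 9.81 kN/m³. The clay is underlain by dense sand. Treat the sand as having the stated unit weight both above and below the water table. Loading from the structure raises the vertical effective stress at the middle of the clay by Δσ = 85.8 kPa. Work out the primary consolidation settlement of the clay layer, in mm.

Mid-depth of clay below the ground surface: z = 2.3 + 7.5/2 = 6.05 m.
Total vertical stress at mid-clay: σ_v = 17.9×2.3 + 17.7×3.75 = 107.54 kPa.
Pore pressure: u = 9.81×(6.05 − 0) = 59.351 kPa.
Initial effective stress: σ'_0 = σ_v − u = 107.54 − 59.351 = 48.189 kPa.
Final effective stress: σ'_f = 48.189 + 85.8 = 133.99 kPa.
σ'_f = 133.99 > σ'_p = 106 kPa, so the stress path crosses the preconsolidation pressure — recompression up to σ'_p, then virgin compression beyond:
S_c = H/(1+e₀)·[C_r·log₁₀(σ'_p/σ'_0) + C_c·log₁₀(σ'_f/σ'_p)]
    = 7.5/1.89 × [0.089×log₁₀(106/48.189) + 0.39×log₁₀(133.99/106)]
    = 3.9683 × [0.03047 + 0.039689] = 0.2784 m

S_c ≈ 278 mm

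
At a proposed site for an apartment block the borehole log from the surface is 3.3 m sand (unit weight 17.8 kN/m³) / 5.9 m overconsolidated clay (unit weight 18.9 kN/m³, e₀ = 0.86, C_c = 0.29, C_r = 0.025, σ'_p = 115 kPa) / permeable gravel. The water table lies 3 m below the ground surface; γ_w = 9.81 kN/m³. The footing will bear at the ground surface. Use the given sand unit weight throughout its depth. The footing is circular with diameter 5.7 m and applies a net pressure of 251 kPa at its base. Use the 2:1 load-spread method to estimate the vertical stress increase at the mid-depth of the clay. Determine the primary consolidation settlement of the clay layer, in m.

S_c ≈ 0.0892 m

Mid-depth of clay below the ground surface: z = 3.3 + 5.9/2 = 6.25 m.
Total vertical stress at mid-clay: σ_v = 17.8×3.3 + 18.9×2.95 = 114.5 kPa.
Pore pressure: u = 9.81×(6.25 − 3) = 31.883 kPa.
Initial effective stress: σ'_0 = σ_v − u = 114.5 − 31.883 = 82.617 kPa.
Stress increase at mid-clay by the 2:1 spreading method:
Δσ ≈ qD²/(D+z)² = 251×5.7²/(5.7+6.25)² = 57.107 kPa
Final effective stress: σ'_f = 82.617 + 57.107 = 139.72 kPa.
σ'_f = 139.72 > σ'_p = 115 kPa, so the stress path crosses the preconsolidation pressure — recompression up to σ'_p, then virgin compression beyond:
S_c = H/(1+e₀)·[C_r·log₁₀(σ'_p/σ'_0) + C_c·log₁₀(σ'_f/σ'_p)]
    = 5.9/1.86 × [0.025×log₁₀(115/82.617) + 0.29×log₁₀(139.72/115)]
    = 3.172 × [0.0035907 + 0.024523] = 0.08918 m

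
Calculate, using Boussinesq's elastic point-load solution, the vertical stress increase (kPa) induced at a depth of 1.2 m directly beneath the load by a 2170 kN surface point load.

Δσ_z ≈ 720 kPa

Boussinesq vertical stress below a point load on an elastic half-space:
Δσ_z = 3P/(2πz²) · [1 + (r/z)²]^(−5/2)
r/z = 0/1.2 = 0; [1+(r/z)²]^(−5/2) = 1.
Δσ_z = 3×2170/(2π×1.2²) × 1 = 719.51 × 1 = 719.5 kPa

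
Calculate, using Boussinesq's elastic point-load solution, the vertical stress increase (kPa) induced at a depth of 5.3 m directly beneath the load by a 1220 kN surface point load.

Boussinesq vertical stress below a point load on an elastic half-space:
Δσ_z = 3P/(2πz²) · [1 + (r/z)²]^(−5/2)
r/z = 0/5.3 = 0; [1+(r/z)²]^(−5/2) = 1.
Δσ_z = 3×1220/(2π×5.3²) × 1 = 20.737 × 1 = 20.74 kPa

Δσ_z ≈ 20.7 kPa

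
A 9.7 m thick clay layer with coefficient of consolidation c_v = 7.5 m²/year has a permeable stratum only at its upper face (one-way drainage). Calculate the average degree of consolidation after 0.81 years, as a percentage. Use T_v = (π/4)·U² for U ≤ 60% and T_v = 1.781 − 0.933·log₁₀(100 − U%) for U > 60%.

Drainage path length: H_d = H = 9.7 m (single drainage).
T_v = c_v·t/H_d² = 7.5×0.81/9.7² = 0.064566.
T_v = 0.064566 corresponds to the U ≤ 60% branch:
U = √(4T_v/π) = 0.2867

U ≈ 28.7 %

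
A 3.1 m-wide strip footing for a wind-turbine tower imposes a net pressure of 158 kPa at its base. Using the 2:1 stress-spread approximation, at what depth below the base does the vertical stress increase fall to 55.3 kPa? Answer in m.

2:1 spreading — at depth z the loaded area has grown by z in each plan dimension:
qB/(B+z) = Δσ_z ⇒ z = qB/Δσ_z − B = 158×3.1/55.3 − 3.1 = 5.757 m

z ≈ 5.76 m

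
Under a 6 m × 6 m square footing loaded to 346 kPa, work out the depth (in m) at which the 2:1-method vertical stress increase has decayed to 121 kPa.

2:1 spreading — at depth z the loaded area has grown by z in each plan dimension:
qB²/(B+z)² = Δσ_z ⇒ z = B(√(q/Δσ_z) − 1) = 6×(√(346/121) − 1) = 4.146 m

z ≈ 4.15 m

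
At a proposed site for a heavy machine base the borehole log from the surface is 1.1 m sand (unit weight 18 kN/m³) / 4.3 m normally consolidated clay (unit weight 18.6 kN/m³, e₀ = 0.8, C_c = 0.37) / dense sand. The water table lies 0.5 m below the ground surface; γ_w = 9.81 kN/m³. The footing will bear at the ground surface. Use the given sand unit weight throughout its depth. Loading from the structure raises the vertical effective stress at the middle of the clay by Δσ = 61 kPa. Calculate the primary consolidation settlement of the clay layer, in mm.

S_c ≈ 403 mm

Mid-depth of clay below the ground surface: z = 1.1 + 4.3/2 = 3.25 m.
Total vertical stress at mid-clay: σ_v = 18×1.1 + 18.6×2.15 = 59.79 kPa.
Pore pressure: u = 9.81×(3.25 − 0.5) = 26.978 kPa.
Initial effective stress: σ'_0 = σ_v − u = 59.79 − 26.978 = 32.812 kPa.
Final effective stress: σ'_f = σ'_0 + Δσ = 32.812 + 61 = 93.812 kPa.
Normally consolidated clay, so the full stress increment lies on the virgin compression line:
S_c = C_c·H/(1+e₀)·log₁₀(σ'_f/σ'_0) = 0.37×4.3/(1+0.8)×log₁₀(93.812/32.812)
    = 0.88389 × 0.45623 = 0.4033 m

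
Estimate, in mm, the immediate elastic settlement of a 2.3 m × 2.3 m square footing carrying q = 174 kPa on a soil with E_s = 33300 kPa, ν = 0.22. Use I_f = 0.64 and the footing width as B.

S_e ≈ 7.32 mm

Immediate (elastic) settlement: S_e = q·B·(1−ν²)/E_s · I_f.
S_e = 174 × 2.3 × (1 − 0.22²) / 33300 × 0.64
    = 174 × 2.3 × 0.9516 / 33300 × 0.64
    = 0.007319 m = 7.319 mm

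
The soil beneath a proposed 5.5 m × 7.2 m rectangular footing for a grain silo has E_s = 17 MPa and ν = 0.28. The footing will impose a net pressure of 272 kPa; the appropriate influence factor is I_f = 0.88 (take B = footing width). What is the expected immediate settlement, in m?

Immediate (elastic) settlement: S_e = q·B·(1−ν²)/E_s · I_f.
E_s = 17 MPa = 17000 kPa.
S_e = 272 × 5.5 × (1 − 0.28²) / 17000 × 0.88
    = 272 × 5.5 × 0.9216 / 17000 × 0.88
    = 0.07137 m

S_e ≈ 0.0714 m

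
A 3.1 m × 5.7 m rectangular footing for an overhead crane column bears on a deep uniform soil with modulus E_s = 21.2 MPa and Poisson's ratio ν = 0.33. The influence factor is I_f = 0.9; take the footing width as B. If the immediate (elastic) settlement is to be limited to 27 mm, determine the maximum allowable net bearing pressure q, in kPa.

q ≈ 230 kPa

E_s = 21.2 MPa = 21200 kPa.
S_e = q·B·(1−ν²)/E_s · I_f  ⇒  q = S_e·E_s / (B·(1−ν²)·I_f).
q = 0.027 × 21200 / (3.1 × 0.8911 × 0.9) = 230.2 kPa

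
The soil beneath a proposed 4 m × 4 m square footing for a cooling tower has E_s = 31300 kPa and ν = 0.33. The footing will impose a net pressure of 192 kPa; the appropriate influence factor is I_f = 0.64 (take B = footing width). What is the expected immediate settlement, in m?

S_e ≈ 0.014 m

Immediate (elastic) settlement: S_e = q·B·(1−ν²)/E_s · I_f.
S_e = 192 × 4 × (1 − 0.33²) / 31300 × 0.64
    = 192 × 4 × 0.8911 / 31300 × 0.64
    = 0.01399 m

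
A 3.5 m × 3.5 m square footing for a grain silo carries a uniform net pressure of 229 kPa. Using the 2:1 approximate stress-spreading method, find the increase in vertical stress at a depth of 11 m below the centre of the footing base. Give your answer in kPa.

Δσ_z ≈ 13.3 kPa

By the 2:1 method the load spreads at 1 horizontal : 2 vertical, so at depth z the loaded area has grown by z in each plan dimension:
Δσ = qBL/((B+z)(L+z)) = 229×3.5×3.5/((3.5+11)(3.5+11)) = 13.342 kPa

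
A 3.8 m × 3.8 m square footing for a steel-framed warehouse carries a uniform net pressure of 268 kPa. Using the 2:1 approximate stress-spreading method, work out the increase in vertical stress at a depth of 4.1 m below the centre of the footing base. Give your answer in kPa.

By the 2:1 method the load spreads at 1 horizontal : 2 vertical, so at depth z the loaded area has grown by z in each plan dimension:
Δσ = qBL/((B+z)(L+z)) = 268×3.8×3.8/((3.8+4.1)(3.8+4.1)) = 62.008 kPa

Δσ_z ≈ 62 kPa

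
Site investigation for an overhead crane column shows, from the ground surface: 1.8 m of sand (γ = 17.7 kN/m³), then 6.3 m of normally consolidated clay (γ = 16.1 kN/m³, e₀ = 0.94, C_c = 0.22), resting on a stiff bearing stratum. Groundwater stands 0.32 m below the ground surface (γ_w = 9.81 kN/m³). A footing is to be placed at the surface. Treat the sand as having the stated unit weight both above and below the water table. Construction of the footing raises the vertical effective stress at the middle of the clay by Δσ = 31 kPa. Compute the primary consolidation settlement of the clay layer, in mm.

S_c ≈ 188 mm

Mid-depth of clay below the ground surface: z = 1.8 + 6.3/2 = 4.95 m.
Total vertical stress at mid-clay: σ_v = 17.7×1.8 + 16.1×3.15 = 82.575 kPa.
Pore pressure: u = 9.81×(4.95 − 0.32) = 45.42 kPa.
Initial effective stress: σ'_0 = σ_v − u = 82.575 − 45.42 = 37.155 kPa.
Final effective stress: σ'_f = σ'_0 + Δσ = 37.155 + 31 = 68.155 kPa.
Normally consolidated clay, so the full stress increment lies on the virgin compression line:
S_c = C_c·H/(1+e₀)·log₁₀(σ'_f/σ'_0) = 0.22×6.3/(1+0.94)×log₁₀(68.155/37.155)
    = 0.71443 × 0.26348 = 0.1882 m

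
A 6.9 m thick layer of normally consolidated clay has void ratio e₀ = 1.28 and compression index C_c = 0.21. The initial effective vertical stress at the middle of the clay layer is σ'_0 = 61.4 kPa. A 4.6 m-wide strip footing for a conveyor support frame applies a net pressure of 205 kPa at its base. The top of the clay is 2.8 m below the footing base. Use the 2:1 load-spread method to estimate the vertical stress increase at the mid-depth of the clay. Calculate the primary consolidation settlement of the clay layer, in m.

S_c ≈ 0.243 m

Mid-depth of clay below the footing base: z = 2.8 + 6.9/2 = 6.25 m.
Stress increase at mid-clay by the 2:1 spreading method:
Δσ = qB/(B+z) = 205×4.6/(4.6+6.25) = 86.912 kPa
Final effective stress: σ'_f = σ'_0 + Δσ = 61.4 + 86.912 = 148.31 kPa.
Normally consolidated clay, so the full stress increment lies on the virgin compression line:
S_c = C_c·H/(1+e₀)·log₁₀(σ'_f/σ'_0) = 0.21×6.9/(1+1.28)×log₁₀(148.31/61.4)
    = 0.63553 × 0.383 = 0.2434 m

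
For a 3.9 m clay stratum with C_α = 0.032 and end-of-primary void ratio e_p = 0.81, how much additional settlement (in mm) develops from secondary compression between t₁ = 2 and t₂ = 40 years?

Secondary compression: S_s = C_α·H/(1+e_p)·log₁₀(t₂/t₁)
S_s = 0.032×3.9/(1+0.81)×log₁₀(40/2)
    = 0.06895 × 1.301 = 0.08971 m

S_s ≈ 89.7 mm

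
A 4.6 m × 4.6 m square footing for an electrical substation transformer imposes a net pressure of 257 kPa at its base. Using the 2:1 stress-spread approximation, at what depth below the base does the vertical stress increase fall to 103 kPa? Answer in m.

z ≈ 2.67 m

2:1 spreading — at depth z the loaded area has grown by z in each plan dimension:
qB²/(B+z)² = Δσ_z ⇒ z = B(√(q/Δσ_z) − 1) = 4.6×(√(257/103) − 1) = 2.666 m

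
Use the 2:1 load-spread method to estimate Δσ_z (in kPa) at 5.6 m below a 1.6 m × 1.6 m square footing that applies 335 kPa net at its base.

By the 2:1 method the load spreads at 1 horizontal : 2 vertical, so at depth z the loaded area has grown by z in each plan dimension:
Δσ = qBL/((B+z)(L+z)) = 335×1.6×1.6/((1.6+5.6)(1.6+5.6)) = 16.543 kPa

Δσ_z ≈ 16.5 kPa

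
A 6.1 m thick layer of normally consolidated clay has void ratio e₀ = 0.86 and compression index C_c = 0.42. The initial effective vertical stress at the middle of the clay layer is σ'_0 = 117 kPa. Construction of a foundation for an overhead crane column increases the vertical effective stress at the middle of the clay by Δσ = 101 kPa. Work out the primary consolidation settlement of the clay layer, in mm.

S_c ≈ 372 mm

Final effective stress: σ'_f = σ'_0 + Δσ = 117 + 101 = 218 kPa.
Normally consolidated clay, so the full stress increment lies on the virgin compression line:
S_c = C_c·H/(1+e₀)·log₁₀(σ'_f/σ'_0) = 0.42×6.1/(1+0.86)×log₁₀(218/117)
    = 1.3774 × 0.27027 = 0.3723 m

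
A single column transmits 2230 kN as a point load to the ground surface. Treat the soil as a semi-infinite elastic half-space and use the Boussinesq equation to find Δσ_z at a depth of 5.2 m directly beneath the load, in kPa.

Boussinesq vertical stress below a point load on an elastic half-space:
Δσ_z = 3P/(2πz²) · [1 + (r/z)²]^(−5/2)
r/z = 0/5.2 = 0; [1+(r/z)²]^(−5/2) = 1.
Δσ_z = 3×2230/(2π×5.2²) × 1 = 39.377 × 1 = 39.38 kPa

Δσ_z ≈ 39.4 kPa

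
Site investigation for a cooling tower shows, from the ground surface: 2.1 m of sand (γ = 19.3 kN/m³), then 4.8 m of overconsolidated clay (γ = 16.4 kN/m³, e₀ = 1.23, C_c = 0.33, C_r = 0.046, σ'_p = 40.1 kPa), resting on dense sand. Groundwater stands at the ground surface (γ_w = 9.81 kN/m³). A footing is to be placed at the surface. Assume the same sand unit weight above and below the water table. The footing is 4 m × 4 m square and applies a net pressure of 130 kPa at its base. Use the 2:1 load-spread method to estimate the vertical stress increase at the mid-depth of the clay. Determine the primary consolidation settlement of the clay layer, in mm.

Mid-depth of clay below the ground surface: z = 2.1 + 4.8/2 = 4.5 m.
Total vertical stress at mid-clay: σ_v = 19.3×2.1 + 16.4×2.4 = 79.89 kPa.
Pore pressure: u = 9.81×(4.5 − 0) = 44.145 kPa.
Initial effective stress: σ'_0 = σ_v − u = 79.89 − 44.145 = 35.745 kPa.
Stress increase at mid-clay by the 2:1 spreading method:
Δσ = qBL/((B+z)(L+z)) = 130×4×4/((4+4.5)(4+4.5)) = 28.789 kPa
Final effective stress: σ'_f = 35.745 + 28.789 = 64.534 kPa.
σ'_f = 64.534 > σ'_p = 40.1 kPa, so the stress path crosses the preconsolidation pressure — recompression up to σ'_p, then virgin compression beyond:
S_c = H/(1+e₀)·[C_r·log₁₀(σ'_p/σ'_0) + C_c·log₁₀(σ'_f/σ'_p)]
    = 4.8/2.23 × [0.046×log₁₀(40.1/35.745) + 0.33×log₁₀(64.534/40.1)]
    = 2.1525 × [0.0022967 + 0.068193] = 0.1517 m

S_c ≈ 152 mm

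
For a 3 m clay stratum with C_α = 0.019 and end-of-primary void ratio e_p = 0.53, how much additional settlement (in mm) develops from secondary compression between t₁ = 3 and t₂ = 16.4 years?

Secondary compression: S_s = C_α·H/(1+e_p)·log₁₀(t₂/t₁)
S_s = 0.019×3/(1+0.53)×log₁₀(16.4/3)
    = 0.03725 × 0.7377 = 0.02748 m

S_s ≈ 27.5 mm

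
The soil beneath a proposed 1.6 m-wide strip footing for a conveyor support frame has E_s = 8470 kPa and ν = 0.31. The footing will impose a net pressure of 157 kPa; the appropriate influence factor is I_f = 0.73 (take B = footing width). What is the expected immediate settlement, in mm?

Immediate (elastic) settlement: S_e = q·B·(1−ν²)/E_s · I_f.
S_e = 157 × 1.6 × (1 − 0.31²) / 8470 × 0.73
    = 157 × 1.6 × 0.9039 / 8470 × 0.73
    = 0.01957 m = 19.57 mm

S_e ≈ 19.6 mm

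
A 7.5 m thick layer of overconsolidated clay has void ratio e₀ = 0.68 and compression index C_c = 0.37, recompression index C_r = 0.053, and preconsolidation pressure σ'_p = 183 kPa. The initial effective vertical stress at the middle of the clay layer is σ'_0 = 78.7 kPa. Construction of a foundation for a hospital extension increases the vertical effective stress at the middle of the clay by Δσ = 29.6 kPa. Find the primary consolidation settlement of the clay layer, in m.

Final effective stress: σ'_f = 78.7 + 29.6 = 108.3 kPa.
σ'_f = 108.3 ≤ σ'_p = 183 kPa, so the clay remains overconsolidated and only the recompression index applies:
S_c = C_r·H/(1+e₀)·log₁₀(σ'_f/σ'_0) = 0.053×7.5/1.68×log₁₀(108.3/78.7)
    = 0.23661 × 0.13865 = 0.03281 m

S_c ≈ 0.0328 m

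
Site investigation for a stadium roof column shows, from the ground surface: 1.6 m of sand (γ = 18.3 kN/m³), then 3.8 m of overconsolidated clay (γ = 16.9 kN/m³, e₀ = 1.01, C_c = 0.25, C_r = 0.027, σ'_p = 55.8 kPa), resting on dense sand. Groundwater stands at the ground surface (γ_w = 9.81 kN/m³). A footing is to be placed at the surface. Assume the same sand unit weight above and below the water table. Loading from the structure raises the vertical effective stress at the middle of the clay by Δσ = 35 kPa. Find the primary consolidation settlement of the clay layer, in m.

S_c ≈ 0.0379 m

Mid-depth of clay below the ground surface: z = 1.6 + 3.8/2 = 3.5 m.
Total vertical stress at mid-clay: σ_v = 18.3×1.6 + 16.9×1.9 = 61.39 kPa.
Pore pressure: u = 9.81×(3.5 − 0) = 34.335 kPa.
Initial effective stress: σ'_0 = σ_v − u = 61.39 − 34.335 = 27.055 kPa.
Final effective stress: σ'_f = 27.055 + 35 = 62.055 kPa.
σ'_f = 62.055 > σ'_p = 55.8 kPa, so the stress path crosses the preconsolidation pressure — recompression up to σ'_p, then virgin compression beyond:
S_c = H/(1+e₀)·[C_r·log₁₀(σ'_p/σ'_0) + C_c·log₁₀(σ'_f/σ'_p)]
    = 3.8/2.01 × [0.027×log₁₀(55.8/27.055) + 0.25×log₁₀(62.055/55.8)]
    = 1.8905 × [0.0084884 + 0.011536] = 0.03786 m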